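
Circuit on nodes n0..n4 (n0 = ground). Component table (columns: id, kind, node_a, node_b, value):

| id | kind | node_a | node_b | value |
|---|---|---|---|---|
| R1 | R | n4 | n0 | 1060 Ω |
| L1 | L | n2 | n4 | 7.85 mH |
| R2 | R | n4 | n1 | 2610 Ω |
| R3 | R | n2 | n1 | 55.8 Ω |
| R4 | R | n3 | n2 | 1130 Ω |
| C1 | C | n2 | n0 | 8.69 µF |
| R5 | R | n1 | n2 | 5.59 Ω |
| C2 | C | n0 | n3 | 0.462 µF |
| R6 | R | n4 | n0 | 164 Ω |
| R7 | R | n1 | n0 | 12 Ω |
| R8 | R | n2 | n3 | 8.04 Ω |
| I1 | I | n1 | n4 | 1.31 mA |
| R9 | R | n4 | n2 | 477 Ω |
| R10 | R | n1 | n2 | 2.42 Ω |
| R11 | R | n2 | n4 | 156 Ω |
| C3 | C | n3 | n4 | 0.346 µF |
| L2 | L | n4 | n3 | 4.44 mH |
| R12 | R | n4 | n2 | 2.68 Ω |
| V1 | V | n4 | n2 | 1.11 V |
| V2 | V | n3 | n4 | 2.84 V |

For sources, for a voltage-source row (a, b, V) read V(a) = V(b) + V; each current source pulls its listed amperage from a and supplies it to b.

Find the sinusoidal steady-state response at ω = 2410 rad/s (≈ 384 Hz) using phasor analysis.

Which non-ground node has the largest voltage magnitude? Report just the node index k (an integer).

3

Apply KCL at each of the 4 non-ground nodes and solve the resulting linear system.
Node n1: branches {R2, R3, R5, R7, I1, R10} → V_1 = -0.09206-0.02324j
Node n2: branches {L1, R3, R4, C1, R5, R8, R9, R10, R11, R12, V1} → V_2 = -0.1032-0.02641j
Node n3: branches {R4, C2, R8, C3, L2, V2} → V_3 = 3.847-0.02641j
Node n4: branches {R1, L1, R2, R6, I1, R9, R11, C3, L2, R12, V1, V2} → V_4 = 1.007-0.02641j
Source currents: i(V1)=-0.9246+0.05458j, i(V2)=-0.4948+0.2588j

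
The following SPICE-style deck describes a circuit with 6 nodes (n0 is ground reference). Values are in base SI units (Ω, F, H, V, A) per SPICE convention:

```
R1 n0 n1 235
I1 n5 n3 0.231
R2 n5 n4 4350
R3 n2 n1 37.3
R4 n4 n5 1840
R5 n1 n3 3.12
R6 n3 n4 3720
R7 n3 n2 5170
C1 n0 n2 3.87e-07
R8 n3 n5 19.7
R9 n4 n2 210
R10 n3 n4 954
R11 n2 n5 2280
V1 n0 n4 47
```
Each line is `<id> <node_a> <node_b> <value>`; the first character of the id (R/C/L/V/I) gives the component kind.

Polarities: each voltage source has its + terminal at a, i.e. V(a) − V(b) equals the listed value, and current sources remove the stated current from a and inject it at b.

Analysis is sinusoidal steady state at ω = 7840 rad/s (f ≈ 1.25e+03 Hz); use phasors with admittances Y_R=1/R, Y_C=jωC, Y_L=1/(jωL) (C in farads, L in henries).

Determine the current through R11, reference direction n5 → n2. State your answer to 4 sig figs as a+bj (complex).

-0.001066-0.0007540j A

MNA unknowns: 5 node voltages V₁..V_5 plus 1 source current (V1)
R1: Y=0.004255+0.000j on G[0,1]
I1: z[5]−=0.231, z[3]+=0.231
R2: Y=0.0002299+0.000j on G[5,4]
R3: Y=0.02681+0.000j on G[2,1]
R4: Y=0.0005435+0.000j on G[4,5]
R5: Y=0.3205+0.000j on G[1,3]
R6: Y=0.0002688+0.000j on G[3,4]
R7: Y=0.0001934+0.000j on G[3,2]
C1: Y=0.000+0.003034j on G[0,2]
R8: Y=0.05076+0.000j on G[3,5]
R9: Y=0.004762+0.000j on G[4,2]
R10: Y=0.001048+0.000j on G[3,4]
R11: Y=0.0004386+0.000j on G[2,5]
V1: row V0−V4=47, i_V1 at 0,4
solve → V1=-25.25+6.908j, V2=-27.73+8.498j, V3=-25.38+6.867j, V4=-47.00+0.000j, V5=-30.17+6.779j
aux → i_V1=-0.1332-0.05475j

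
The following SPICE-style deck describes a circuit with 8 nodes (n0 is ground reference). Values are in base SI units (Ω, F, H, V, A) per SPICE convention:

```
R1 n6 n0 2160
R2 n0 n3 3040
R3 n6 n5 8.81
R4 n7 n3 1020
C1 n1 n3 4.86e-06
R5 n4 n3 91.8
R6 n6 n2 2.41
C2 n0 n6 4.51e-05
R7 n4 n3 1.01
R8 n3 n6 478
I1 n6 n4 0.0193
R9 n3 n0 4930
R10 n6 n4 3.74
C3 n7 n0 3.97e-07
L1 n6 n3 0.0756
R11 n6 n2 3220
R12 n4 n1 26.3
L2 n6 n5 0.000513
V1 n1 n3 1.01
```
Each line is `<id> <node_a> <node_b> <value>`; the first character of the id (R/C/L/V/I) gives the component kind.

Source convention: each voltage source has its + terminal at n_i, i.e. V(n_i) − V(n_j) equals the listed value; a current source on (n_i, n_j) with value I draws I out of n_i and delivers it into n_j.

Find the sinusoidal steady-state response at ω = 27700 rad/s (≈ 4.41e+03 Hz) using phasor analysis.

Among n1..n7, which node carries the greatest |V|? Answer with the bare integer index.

Element admittances at ω=27700 rad/s:
  Y(R1) = 0.0004630+0.000j S between n6,n0
  Y(R2) = 0.0003289+0.000j S between n0,n3
  Y(R3) = 0.1135+0.000j S between n6,n5
  Y(R4) = 0.0009804+0.000j S between n7,n3
  Y(C1) = 0.000+0.1346j S between n1,n3
  Y(R5) = 0.01089+0.000j S between n4,n3
  Y(R6) = 0.4149+0.000j S between n6,n2
  Y(C2) = 0.000+1.249j S between n0,n6
  Y(R7) = 0.9901+0.000j S between n4,n3
  Y(R8) = 0.002092+0.000j S between n3,n6
  I1: injects 0.0193 A into n4 (from n6)
  Y(R9) = 0.0002028+0.000j S between n3,n0
  Y(R10) = 0.2674+0.000j S between n6,n4
  Y(C3) = 0.000+0.01100j S between n7,n0
  Y(L1) = 0.000-0.0004775j S between n6,n3
  Y(R11) = 0.0003106+0.000j S between n6,n2
  Y(R12) = 0.03802+0.000j S between n4,n1
  Y(L2) = 0.000-0.07037j S between n6,n5
  V1: constraint V(n1)−V(n3) = 1.01
Assemble and solve the 8×8 MNA system:
  V(n1)=1.045+0.0001040j  V(n2)=-2.545e-06+4.170e-05j  V(n3)=0.03463+0.0001040j  V(n4)=0.07171+9.125e-05j  V(n5)=-2.545e-06+4.170e-05j  V(n6)=-2.545e-06+4.170e-05j  V(n7)=0.0002823-0.003062j
  i(V1)=-0.03699-0.1360j

1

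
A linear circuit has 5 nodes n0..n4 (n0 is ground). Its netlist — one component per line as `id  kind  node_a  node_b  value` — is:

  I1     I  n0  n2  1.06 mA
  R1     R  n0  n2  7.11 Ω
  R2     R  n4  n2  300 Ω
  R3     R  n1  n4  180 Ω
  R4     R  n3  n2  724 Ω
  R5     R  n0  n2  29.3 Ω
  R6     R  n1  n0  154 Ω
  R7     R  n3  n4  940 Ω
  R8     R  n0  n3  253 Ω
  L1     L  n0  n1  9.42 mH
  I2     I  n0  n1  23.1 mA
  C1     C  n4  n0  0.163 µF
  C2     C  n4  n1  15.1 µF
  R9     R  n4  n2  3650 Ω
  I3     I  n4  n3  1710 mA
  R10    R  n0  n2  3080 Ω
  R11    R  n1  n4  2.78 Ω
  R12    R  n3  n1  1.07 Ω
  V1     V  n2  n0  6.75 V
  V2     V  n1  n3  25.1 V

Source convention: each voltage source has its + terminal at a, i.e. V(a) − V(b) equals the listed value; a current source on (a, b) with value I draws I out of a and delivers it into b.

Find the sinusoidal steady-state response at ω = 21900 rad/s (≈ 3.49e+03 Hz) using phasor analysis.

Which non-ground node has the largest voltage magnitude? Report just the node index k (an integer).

1

Element admittances at ω=21900 rad/s:
  I1: injects 0.00106 A into n2 (from n0)
  Y(R1) = 0.1406+0.000j S between n0,n2
  Y(R2) = 0.003333+0.000j S between n4,n2
  Y(R3) = 0.005556+0.000j S between n1,n4
  Y(R4) = 0.001381+0.000j S between n3,n2
  Y(R5) = 0.03413+0.000j S between n0,n2
  Y(R6) = 0.006494+0.000j S between n1,n0
  Y(R7) = 0.001064+0.000j S between n3,n4
  Y(R8) = 0.003953+0.000j S between n0,n3
  Y(L1) = 0.000-0.004847j S between n0,n1
  I2: injects 0.0231 A into n1 (from n0)
  Y(C1) = 0.000+0.003570j S between n4,n0
  Y(C2) = 0.000+0.3307j S between n4,n1
  Y(R9) = 0.0002740+0.000j S between n4,n2
  I3: injects 1.71 A into n3 (from n4)
  Y(R10) = 0.0003247+0.000j S between n0,n2
  Y(R11) = 0.3597+0.000j S between n1,n4
  Y(R12) = 0.9346+0.000j S between n3,n1
  V1: constraint V(n2)−V(n0) = 6.75
  V2: constraint V(n1)−V(n3) = 25.1
Assemble and solve the 6×6 MNA system:
  V(n1)=13.41+1.197j  V(n2)=6.750+0.000j  V(n3)=-11.69+1.197j  V(n4)=10.72+3.481j
  i(V1)=-1.192+0.01421j  i(V2)=-25.26+0.003954j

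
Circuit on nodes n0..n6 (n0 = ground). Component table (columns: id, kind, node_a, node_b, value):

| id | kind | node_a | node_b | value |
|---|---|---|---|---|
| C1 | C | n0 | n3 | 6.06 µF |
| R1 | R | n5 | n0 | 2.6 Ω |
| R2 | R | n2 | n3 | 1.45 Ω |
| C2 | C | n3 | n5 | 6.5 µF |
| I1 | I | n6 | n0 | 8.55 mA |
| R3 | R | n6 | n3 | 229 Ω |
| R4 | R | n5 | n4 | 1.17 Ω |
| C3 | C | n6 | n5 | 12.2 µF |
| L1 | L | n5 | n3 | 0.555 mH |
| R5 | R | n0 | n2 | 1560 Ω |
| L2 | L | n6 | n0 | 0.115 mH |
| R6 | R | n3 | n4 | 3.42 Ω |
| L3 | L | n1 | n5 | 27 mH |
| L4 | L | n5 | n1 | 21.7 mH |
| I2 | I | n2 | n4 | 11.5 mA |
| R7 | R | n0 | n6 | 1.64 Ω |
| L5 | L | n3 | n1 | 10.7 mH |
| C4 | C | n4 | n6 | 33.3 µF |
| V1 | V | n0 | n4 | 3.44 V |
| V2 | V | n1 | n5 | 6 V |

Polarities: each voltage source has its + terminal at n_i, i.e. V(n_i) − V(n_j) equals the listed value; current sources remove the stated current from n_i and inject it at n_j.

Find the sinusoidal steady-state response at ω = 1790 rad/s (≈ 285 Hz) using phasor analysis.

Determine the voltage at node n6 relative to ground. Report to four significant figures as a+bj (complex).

0.05360-0.01138j V

MNA unknowns: 6 node voltages V₁..V_6 plus 2 source currents (V1, V2)
C1: Y=0.000+0.01085j on G[0,3]
R1: Y=0.3846+0.000j on G[5,0]
R2: Y=0.6897+0.000j on G[2,3]
C2: Y=0.000+0.01163j on G[3,5]
I1: z[6]−=0.00855, z[0]+=0.00855
R3: Y=0.004367+0.000j on G[6,3]
R4: Y=0.8547+0.000j on G[5,4]
C3: Y=0.000+0.02184j on G[6,5]
L1: Y=0.000-1.007j on G[5,3]
R5: Y=0.0006410+0.000j on G[0,2]
L2: Y=0.000-4.858j on G[6,0]
R6: Y=0.2924+0.000j on G[3,4]
L3: Y=0.000-0.02069j on G[1,5]
L4: Y=0.000-0.02574j on G[5,1]
I2: z[2]−=0.0115, z[4]+=0.0115
R7: Y=0.6098+0.000j on G[0,6]
L5: Y=0.000-0.05221j on G[3,1]
C4: Y=0.000+0.05961j on G[4,6]
V1: row V0−V4=3.44, i_V1 at 0,4
V2: row V1−V5=6, i_V2 at 1,5
solve → V1=3.382+0.1115j, V2=-2.409-0.1813j, V3=-2.395-0.1814j, V4=-3.440+0.000j, V5=-2.618+0.1115j, V6=0.05360-0.01138j
aux → i_V1=-1.020-0.2505j, i_V2=-0.01530+0.5802j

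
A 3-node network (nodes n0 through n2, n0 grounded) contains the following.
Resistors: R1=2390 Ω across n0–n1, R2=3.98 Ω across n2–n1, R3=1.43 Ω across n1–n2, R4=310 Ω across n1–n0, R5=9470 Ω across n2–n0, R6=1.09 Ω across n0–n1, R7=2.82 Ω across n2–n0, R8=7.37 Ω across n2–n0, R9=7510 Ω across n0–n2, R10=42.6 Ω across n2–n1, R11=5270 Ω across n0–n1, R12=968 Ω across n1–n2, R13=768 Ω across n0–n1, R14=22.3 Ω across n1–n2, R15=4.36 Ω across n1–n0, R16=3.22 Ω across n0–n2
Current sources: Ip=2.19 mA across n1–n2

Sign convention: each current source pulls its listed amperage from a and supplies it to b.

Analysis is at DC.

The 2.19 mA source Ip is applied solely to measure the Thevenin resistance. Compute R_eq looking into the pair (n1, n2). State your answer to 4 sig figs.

R_eq = 0.6701 Ω

Apply KCL at each of the 2 non-ground nodes and solve the resulting linear system.
Node n1: branches {R1, R2, R3, R4, R6, R10, R11, R12, R13, R14, R15, Ip} → V_1 = -0.0006019
Node n2: branches {R2, R3, R5, R7, R8, R9, R10, R12, R14, R16, Ip} → V_2 = 0.0008655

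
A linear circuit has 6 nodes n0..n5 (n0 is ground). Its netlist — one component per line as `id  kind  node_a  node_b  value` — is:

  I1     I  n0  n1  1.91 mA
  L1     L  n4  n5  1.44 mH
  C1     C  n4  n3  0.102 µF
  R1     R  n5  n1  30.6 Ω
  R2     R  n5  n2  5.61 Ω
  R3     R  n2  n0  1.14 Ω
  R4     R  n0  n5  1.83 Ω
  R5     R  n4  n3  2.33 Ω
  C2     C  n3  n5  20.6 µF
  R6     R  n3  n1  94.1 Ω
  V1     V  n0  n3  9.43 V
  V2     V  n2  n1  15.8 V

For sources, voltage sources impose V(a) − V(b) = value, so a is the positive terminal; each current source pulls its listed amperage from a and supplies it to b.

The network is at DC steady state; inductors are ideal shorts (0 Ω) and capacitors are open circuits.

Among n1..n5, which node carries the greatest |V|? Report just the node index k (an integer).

MNA unknowns: 5 node voltages V₁..V_5 plus 3 source currents (L1, V1, V2)
I1: z[0]−=0.00191, z[1]+=0.00191
L1: row V4−V5=0, i_L1 at 4,5
C1: Y=0.000 on G[4,3]
R1: Y=0.03268 on G[5,1]
R2: Y=0.1783 on G[5,2]
R3: Y=0.8772 on G[2,0]
R4: Y=0.5464 on G[0,5]
R5: Y=0.4292 on G[4,3]
C2: Y=0.000 on G[3,5]
R6: Y=0.01063 on G[3,1]
V1: row V0−V3=9.43, i_V1 at 0,3
V2: row V2−V1=15.8, i_V2 at 2,1
solve → V1=-16.01, V2=-0.2123, V3=-9.430, V4=-3.884, V5=-3.884
aux → i_L1=-2.380, i_V1=-2.310, i_V2=-0.4682

1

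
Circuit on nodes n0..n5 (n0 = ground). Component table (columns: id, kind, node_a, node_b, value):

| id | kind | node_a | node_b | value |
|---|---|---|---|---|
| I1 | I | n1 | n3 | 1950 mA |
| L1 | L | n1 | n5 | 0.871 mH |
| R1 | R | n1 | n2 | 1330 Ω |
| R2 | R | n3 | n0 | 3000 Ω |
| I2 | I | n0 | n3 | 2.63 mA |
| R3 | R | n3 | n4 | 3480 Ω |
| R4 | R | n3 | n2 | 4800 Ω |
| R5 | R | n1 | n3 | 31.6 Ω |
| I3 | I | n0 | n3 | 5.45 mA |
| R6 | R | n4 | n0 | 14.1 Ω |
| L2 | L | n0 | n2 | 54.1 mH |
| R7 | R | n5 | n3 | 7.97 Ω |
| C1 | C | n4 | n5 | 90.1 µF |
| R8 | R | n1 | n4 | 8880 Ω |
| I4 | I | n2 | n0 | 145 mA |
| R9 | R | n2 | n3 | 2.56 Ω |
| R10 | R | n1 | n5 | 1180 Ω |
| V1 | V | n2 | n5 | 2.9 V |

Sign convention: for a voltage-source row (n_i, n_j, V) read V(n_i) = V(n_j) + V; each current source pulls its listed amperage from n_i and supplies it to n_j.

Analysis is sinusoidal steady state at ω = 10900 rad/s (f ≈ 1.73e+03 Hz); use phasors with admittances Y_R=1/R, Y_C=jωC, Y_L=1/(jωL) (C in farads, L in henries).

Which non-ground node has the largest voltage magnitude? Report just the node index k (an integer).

1

Apply KCL at each of the 5 non-ground nodes and solve the resulting linear system.
Node n1: branches {I1, L1, R1, R5, R8, R10} → V_1 = -6.562-15.25j
Node n2: branches {R1, R4, L2, I4, R9, V1} → V_2 = 0.9532+0.1681j
Node n3: branches {I1, R2, I2, R3, R4, R5, I3, R7, R9} → V_3 = 3.424-0.7215j
Node n4: branches {R3, R6, C1, R8} → V_4 = -1.951+0.02618j
Node n5: branches {L1, R7, C1, R10, V1} → V_5 = -1.947+0.1681j
Source currents: i(V1)=0.8146-0.3576j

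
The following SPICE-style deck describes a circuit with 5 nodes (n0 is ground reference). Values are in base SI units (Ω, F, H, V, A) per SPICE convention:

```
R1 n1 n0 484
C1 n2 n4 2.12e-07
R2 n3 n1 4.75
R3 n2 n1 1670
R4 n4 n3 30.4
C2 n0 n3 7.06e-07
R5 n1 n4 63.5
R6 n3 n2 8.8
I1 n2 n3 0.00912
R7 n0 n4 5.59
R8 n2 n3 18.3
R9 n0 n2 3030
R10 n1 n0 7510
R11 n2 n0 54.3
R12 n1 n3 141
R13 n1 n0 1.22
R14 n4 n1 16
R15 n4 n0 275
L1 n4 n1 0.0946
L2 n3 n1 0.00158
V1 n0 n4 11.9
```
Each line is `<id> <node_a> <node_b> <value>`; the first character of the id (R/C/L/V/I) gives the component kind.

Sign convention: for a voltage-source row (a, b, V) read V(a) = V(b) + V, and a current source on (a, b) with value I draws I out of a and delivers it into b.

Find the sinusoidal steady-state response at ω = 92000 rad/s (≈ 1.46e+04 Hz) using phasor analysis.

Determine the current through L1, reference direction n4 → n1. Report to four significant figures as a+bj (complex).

-8.318e-07+0.001213j A

Apply KCL at each of the 4 non-ground nodes and solve the resulting linear system.
Node n1: branches {R1, R2, R3, R5, R10, R12, R13, R14, L1, L2} → V_1 = -1.343+0.007239j
Node n2: branches {C1, R3, R6, I1, R8, R9, R11} → V_2 = -2.502-0.9822j
Node n3: branches {R2, R4, C2, R6, I1, R8, R12, L2} → V_3 = -2.617-0.005937j
Node n4: branches {C1, R4, R5, R7, R14, R15, L1, V1} → V_4 = -11.90+0.000j
Source currents: i(V1)=-3.323-0.1825j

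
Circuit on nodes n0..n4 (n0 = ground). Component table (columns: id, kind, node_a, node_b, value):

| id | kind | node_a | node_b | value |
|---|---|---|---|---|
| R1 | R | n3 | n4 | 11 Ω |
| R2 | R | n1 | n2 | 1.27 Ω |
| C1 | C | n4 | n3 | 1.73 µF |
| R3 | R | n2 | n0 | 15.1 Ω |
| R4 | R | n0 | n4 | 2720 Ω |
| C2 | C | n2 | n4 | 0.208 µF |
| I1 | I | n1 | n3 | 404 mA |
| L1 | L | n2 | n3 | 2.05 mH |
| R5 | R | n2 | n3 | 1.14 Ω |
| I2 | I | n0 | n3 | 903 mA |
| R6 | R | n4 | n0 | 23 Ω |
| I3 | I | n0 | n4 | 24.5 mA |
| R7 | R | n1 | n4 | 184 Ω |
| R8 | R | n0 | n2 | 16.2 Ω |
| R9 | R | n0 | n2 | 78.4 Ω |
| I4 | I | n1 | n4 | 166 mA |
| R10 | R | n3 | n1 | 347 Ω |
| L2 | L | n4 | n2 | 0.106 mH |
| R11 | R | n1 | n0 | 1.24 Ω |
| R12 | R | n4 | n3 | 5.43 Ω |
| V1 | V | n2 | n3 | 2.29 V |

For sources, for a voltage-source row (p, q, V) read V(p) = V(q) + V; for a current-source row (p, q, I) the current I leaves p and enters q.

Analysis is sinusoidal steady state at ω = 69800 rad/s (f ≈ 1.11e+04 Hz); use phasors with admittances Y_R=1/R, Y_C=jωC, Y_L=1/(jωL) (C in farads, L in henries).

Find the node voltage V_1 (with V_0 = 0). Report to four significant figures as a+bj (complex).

0.7345+0.03116j V

MNA unknowns: 4 node voltages V₁..V_4 plus 1 source current (V1)
R1: Y=0.09091+0.000j on G[3,4]
R2: Y=0.7874+0.000j on G[1,2]
C1: Y=0.000+0.1208j on G[4,3]
R3: Y=0.06623+0.000j on G[2,0]
R4: Y=0.0003676+0.000j on G[0,4]
C2: Y=0.000+0.01452j on G[2,4]
I1: z[1]−=0.404, z[3]+=0.404
L1: Y=0.000-0.006989j on G[2,3]
R5: Y=0.8772+0.000j on G[2,3]
I2: z[0]−=0.903, z[3]+=0.903
R6: Y=0.04348+0.000j on G[4,0]
I3: z[0]−=0.0245, z[4]+=0.0245
R7: Y=0.005435+0.000j on G[1,4]
R8: Y=0.06173+0.000j on G[0,2]
R9: Y=0.01276+0.000j on G[0,2]
I4: z[1]−=0.166, z[4]+=0.166
R10: Y=0.002882+0.000j on G[3,1]
L2: Y=0.000-0.1352j on G[4,2]
R11: Y=0.8065+0.000j on G[1,0]
R12: Y=0.1842+0.000j on G[4,3]
V1: row V2−V3=2.29, i_V1 at 2,3
solve → V1=0.7345+0.03116j, V2=2.215+0.06862j, V3=-0.07499+0.06862j, V4=0.5357-0.7932j
aux → i_V1=-3.590+0.1794j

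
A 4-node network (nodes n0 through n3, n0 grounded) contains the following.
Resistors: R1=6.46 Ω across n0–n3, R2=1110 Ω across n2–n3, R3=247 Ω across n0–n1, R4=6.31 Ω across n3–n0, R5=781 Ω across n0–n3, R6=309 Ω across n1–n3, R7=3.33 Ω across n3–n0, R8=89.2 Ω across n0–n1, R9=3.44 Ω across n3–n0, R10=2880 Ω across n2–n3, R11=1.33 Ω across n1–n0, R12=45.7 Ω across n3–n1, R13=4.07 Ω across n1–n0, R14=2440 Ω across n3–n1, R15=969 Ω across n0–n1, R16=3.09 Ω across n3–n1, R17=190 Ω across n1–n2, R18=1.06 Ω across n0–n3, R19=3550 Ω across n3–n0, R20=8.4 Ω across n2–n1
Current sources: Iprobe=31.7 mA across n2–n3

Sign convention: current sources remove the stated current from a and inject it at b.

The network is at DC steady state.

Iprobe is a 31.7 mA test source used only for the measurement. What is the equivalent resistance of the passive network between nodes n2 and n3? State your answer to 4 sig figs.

R_eq = 8.940 Ω

Element admittances at DC:
  Y(R1) = 0.1548 S between n0,n3
  Y(R2) = 0.0009009 S between n2,n3
  Y(R3) = 0.004049 S between n0,n1
  Y(R4) = 0.1585 S between n3,n0
  Y(R5) = 0.001280 S between n0,n3
  Y(R6) = 0.003236 S between n1,n3
  Y(R7) = 0.3003 S between n3,n0
  Y(R8) = 0.01121 S between n0,n1
  Y(R9) = 0.2907 S between n3,n0
  Y(R10) = 0.0003472 S between n2,n3
  Y(R11) = 0.7519 S between n1,n0
  Y(R12) = 0.02188 S between n3,n1
  Y(R13) = 0.2457 S between n1,n0
  Y(R14) = 0.0004098 S between n3,n1
  Y(R15) = 0.001032 S between n0,n1
  Y(R16) = 0.3236 S between n3,n1
  Y(R17) = 0.005263 S between n1,n2
  Y(R18) = 0.9434 S between n0,n3
  Y(R19) = 0.0002817 S between n3,n0
  Y(R20) = 0.1190 S between n2,n1
  Iprobe: injects 0.0317 A into n3 (from n2)
Assemble and solve the 3×3 MNA system:
  V(n1)=-0.02017  V(n2)=-0.2723  V(n3)=0.01106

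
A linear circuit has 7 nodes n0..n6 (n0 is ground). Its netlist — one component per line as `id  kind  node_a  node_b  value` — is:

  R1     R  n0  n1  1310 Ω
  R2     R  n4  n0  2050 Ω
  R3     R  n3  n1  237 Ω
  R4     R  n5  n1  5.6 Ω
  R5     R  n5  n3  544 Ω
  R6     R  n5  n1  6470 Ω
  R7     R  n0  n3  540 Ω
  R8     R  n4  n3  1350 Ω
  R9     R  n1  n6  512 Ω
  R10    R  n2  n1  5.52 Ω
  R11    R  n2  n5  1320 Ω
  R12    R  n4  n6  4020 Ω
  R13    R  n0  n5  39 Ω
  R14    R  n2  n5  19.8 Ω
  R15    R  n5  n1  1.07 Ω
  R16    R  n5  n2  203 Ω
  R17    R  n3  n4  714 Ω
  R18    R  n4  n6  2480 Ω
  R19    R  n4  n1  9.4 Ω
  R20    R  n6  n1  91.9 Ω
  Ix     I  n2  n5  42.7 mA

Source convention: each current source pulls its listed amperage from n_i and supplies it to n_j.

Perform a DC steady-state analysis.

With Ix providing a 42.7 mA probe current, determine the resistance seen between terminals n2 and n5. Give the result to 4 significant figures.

Apply KCL at each of the 6 non-ground nodes and solve the resulting linear system.
Node n1: branches {R1, R3, R4, R6, R9, R10, R15, R19, R20} → V_1 = -0.02572
Node n2: branches {R10, R11, R14, R16, Ix} → V_2 = -0.1990
Node n3: branches {R3, R5, R7, R8, R17} → V_3 = -0.01577
Node n4: branches {R2, R8, R12, R17, R18, R19} → V_4 = -0.02541
Node n5: branches {R4, R5, R6, R11, R13, R14, R15, R16, Ix} → V_5 = 0.002388
Node n6: branches {R9, R12, R18, R20} → V_6 = -0.02570

R_eq = 4.716 Ω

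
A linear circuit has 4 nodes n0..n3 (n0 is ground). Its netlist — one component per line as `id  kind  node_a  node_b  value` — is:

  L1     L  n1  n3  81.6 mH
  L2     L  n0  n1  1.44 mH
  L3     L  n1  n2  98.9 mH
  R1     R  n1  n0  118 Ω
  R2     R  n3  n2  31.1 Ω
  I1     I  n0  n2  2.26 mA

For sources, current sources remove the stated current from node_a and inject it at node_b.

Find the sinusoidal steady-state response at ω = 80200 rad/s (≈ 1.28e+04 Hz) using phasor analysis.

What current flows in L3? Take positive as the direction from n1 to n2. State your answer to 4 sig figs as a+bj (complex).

-0.001022+2.660e-06j A

Apply KCL at each of the 3 non-ground nodes and solve the resulting linear system.
Node n1: branches {L1, L2, L3, R1} → V_1 = 0.1305+0.1333j
Node n2: branches {L3, R2, I1} → V_2 = 0.1516+8.237j
Node n3: branches {L1, R2} → V_3 = 0.1131+8.237j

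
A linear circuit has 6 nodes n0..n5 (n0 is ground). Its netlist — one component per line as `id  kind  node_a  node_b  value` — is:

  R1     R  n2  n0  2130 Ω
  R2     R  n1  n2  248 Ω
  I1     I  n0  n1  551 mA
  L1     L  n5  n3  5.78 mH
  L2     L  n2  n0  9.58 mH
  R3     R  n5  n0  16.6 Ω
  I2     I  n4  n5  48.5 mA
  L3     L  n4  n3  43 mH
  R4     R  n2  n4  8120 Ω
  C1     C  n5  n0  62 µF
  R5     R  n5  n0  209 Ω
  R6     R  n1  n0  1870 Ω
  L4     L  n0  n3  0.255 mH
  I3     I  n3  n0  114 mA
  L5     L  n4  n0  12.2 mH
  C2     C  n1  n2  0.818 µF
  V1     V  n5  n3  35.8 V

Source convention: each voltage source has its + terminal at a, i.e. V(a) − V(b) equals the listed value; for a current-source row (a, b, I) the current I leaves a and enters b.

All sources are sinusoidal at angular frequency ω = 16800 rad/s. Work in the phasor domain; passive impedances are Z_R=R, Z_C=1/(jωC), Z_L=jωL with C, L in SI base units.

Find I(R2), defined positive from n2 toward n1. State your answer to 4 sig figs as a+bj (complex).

-0.03573+0.1478j A

Apply KCL at each of the 5 non-ground nodes and solve the resulting linear system.
Node n1: branches {R2, I1, R6, C2} → V_1 = 21.35+48.75j
Node n2: branches {R1, R2, L2, R4, C2} → V_2 = 12.49+85.41j
Node n3: branches {L1, L3, L4, I3, V1} → V_3 = -46.14-0.7394j
Node n4: branches {I2, L3, R4, L5} → V_4 = -12.02-7.425j
Node n5: branches {L1, R3, I2, C1, R5, V1} → V_5 = -10.34-0.7394j
Source currents: i(V1)=-0.04934+11.19j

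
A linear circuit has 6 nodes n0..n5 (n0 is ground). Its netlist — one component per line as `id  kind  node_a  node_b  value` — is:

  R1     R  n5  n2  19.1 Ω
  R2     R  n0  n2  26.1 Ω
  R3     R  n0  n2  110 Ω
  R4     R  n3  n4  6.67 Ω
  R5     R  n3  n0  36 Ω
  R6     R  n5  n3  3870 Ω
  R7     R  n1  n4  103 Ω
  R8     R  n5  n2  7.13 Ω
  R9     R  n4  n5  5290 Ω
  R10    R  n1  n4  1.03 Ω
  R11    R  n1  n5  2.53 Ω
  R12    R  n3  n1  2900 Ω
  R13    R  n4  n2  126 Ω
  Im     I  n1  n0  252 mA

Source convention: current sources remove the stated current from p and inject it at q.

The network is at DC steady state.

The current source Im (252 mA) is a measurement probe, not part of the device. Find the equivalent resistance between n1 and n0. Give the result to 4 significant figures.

R_eq = 17.22 Ω

Apply KCL at each of the 5 non-ground nodes and solve the resulting linear system.
Node n1: branches {R7, R10, R11, R12, Im} → V_1 = -4.341
Node n2: branches {R1, R2, R3, R8, R13} → V_2 = -3.223
Node n3: branches {R4, R5, R6, R12} → V_3 = -3.572
Node n4: branches {R4, R7, R9, R10, R13} → V_4 = -4.232
Node n5: branches {R1, R6, R8, R9, R11} → V_5 = -3.974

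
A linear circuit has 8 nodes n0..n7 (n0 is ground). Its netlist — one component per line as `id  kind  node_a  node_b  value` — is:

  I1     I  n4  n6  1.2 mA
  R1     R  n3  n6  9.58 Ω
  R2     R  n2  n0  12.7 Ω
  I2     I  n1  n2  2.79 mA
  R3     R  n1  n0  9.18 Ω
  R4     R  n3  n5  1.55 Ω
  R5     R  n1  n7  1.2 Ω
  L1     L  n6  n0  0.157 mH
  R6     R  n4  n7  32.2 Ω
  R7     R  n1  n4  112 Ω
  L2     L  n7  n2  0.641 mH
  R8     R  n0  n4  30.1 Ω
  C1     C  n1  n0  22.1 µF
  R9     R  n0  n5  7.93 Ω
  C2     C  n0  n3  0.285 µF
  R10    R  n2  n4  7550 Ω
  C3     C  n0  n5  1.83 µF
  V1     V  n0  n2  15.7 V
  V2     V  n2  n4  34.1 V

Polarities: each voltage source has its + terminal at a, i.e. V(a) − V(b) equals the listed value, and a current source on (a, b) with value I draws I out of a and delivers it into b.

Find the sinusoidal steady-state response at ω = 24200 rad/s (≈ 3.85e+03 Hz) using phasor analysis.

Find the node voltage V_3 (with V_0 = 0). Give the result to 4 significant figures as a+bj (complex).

MNA unknowns: 7 node voltages V₁..V_7 plus 2 source currents (V1, V2)
I1: z[4]−=0.0012, z[6]+=0.0012
R1: Y=0.1044+0.000j on G[3,6]
R2: Y=0.07874+0.000j on G[2,0]
I2: z[1]−=0.00279, z[2]+=0.00279
R3: Y=0.1089+0.000j on G[1,0]
R4: Y=0.6452+0.000j on G[3,5]
R5: Y=0.8333+0.000j on G[1,7]
L1: Y=0.000-0.2632j on G[6,0]
R6: Y=0.03106+0.000j on G[4,7]
R7: Y=0.008929+0.000j on G[1,4]
L2: Y=0.000-0.06447j on G[7,2]
R8: Y=0.03322+0.000j on G[0,4]
C1: Y=0.000+0.5348j on G[1,0]
R9: Y=0.1261+0.000j on G[0,5]
C2: Y=0.000+0.006897j on G[0,3]
R10: Y=0.0001325+0.000j on G[2,4]
C3: Y=0.000+0.04429j on G[0,5]
V1: row V0−V2=15.7, i_V1 at 0,2
V2: row V2−V4=34.1, i_V2 at 2,4
solve → V1=0.4165+4.347j, V2=-15.70+0.000j, V3=0.0008471+0.002074j, V4=-49.80+0.000j, V5=0.0008056+0.001689j, V6=0.0009668+0.004512j, V7=-1.778+5.229j
aux → i_V1=-5.169+0.6963j, i_V2=-3.598-0.2012j

0.0008471+0.002074j V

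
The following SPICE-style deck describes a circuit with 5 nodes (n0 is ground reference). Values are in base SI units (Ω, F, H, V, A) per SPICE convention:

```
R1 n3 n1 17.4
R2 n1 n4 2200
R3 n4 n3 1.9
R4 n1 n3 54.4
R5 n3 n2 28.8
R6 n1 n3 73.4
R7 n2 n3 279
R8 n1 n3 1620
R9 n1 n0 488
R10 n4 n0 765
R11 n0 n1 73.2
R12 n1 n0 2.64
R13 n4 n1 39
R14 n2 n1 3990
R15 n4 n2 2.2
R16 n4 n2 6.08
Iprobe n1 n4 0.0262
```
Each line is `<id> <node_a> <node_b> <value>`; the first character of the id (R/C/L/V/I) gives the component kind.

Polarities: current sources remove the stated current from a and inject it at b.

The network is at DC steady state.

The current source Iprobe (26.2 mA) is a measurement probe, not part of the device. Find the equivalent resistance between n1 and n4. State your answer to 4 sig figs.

Apply KCL at each of the 4 non-ground nodes and solve the resulting linear system.
Node n1: branches {R1, R2, R4, R6, R8, R9, R11, R12, R13, R14, Iprobe} → V_1 = -0.0008217
Node n2: branches {R5, R7, R14, R15, R16} → V_2 = 0.2459
Node n3: branches {R1, R3, R4, R5, R6, R7, R8} → V_3 = 0.2136
Node n4: branches {R2, R3, R10, R13, R15, R16, Iprobe} → V_4 = 0.2480

R_eq = 9.497 Ω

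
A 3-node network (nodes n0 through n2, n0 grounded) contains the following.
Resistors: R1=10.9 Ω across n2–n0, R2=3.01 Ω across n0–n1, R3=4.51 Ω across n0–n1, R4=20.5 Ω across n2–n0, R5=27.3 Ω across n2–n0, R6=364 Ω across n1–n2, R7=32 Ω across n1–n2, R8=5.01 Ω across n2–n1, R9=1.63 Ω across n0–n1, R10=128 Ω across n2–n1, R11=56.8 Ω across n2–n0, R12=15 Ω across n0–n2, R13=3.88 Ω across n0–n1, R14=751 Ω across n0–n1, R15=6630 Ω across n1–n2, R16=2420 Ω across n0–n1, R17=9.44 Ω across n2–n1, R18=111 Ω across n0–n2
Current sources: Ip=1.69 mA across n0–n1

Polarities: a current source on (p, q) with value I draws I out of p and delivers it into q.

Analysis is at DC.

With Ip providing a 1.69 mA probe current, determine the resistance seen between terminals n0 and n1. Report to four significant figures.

R_eq = 0.6333 Ω

Apply KCL at each of the 2 non-ground nodes and solve the resulting linear system.
Node n1: branches {R2, R3, R6, R7, R8, R9, R10, R13, R14, R15, R16, R17, Ip} → V_1 = 0.001070
Node n2: branches {R1, R4, R5, R6, R7, R8, R10, R11, R12, R15, R17, R18} → V_2 = 0.0006019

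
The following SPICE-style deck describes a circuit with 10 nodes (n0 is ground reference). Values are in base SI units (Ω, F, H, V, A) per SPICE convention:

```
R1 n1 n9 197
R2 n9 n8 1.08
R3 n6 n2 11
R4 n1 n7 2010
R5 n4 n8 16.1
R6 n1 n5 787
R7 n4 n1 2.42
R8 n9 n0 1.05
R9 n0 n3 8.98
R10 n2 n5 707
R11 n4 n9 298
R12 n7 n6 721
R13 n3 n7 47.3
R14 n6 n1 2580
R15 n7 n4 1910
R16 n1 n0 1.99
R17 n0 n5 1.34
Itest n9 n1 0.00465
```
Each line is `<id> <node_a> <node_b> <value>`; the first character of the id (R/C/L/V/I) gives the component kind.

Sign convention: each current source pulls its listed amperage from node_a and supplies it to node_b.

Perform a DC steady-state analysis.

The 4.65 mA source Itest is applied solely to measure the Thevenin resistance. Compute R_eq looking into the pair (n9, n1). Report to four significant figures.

R_eq = 2.573 Ω

Element admittances at DC:
  Y(R1) = 0.005076 S between n1,n9
  Y(R2) = 0.9259 S between n9,n8
  Y(R3) = 0.09091 S between n6,n2
  Y(R4) = 0.0004975 S between n1,n7
  Y(R5) = 0.06211 S between n4,n8
  Y(R6) = 0.001271 S between n1,n5
  Y(R7) = 0.4132 S between n4,n1
  Y(R8) = 0.9524 S between n9,n0
  Y(R9) = 0.1114 S between n0,n3
  Y(R10) = 0.001414 S between n2,n5
  Y(R11) = 0.003356 S between n4,n9
  Y(R12) = 0.001387 S between n7,n6
  Y(R13) = 0.02114 S between n3,n7
  Y(R14) = 0.0003876 S between n6,n1
  Y(R15) = 0.0005236 S between n7,n4
  Y(R16) = 0.5025 S between n1,n0
  Y(R17) = 0.7463 S between n0,n5
  Itest: injects 0.00465 A into n1 (from n9)
Assemble and solve the 9×9 MNA system:
  V(n1)=0.007819  V(n2)=0.001137  V(n3)=6.935e-05  V(n4)=0.006261  V(n5)=1.541e-05  V(n6)=0.001154  V(n7)=0.0004346  V(n8)=-0.003492  V(n9)=-0.004146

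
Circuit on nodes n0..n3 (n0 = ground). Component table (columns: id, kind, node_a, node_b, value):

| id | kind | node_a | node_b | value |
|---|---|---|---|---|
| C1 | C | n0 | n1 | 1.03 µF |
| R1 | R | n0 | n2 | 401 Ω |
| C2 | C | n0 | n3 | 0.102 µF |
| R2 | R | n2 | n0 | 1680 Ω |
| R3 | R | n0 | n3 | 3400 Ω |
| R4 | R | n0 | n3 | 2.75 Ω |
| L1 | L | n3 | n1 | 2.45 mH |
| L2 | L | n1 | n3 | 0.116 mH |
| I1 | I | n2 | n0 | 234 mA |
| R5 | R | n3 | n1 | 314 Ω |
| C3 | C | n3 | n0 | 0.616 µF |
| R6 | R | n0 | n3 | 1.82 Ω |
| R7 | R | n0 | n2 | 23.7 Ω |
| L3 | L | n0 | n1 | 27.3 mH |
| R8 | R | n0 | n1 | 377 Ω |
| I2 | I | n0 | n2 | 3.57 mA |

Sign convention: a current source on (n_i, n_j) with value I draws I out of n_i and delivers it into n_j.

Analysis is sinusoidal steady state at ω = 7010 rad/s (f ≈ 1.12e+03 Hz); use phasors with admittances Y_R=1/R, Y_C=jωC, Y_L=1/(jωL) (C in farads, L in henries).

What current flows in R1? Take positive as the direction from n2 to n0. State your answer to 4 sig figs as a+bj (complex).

-0.01269+0.000j A

MNA unknowns: 3 node voltages V₁..V_3
C1: Y=0.000+0.007220j on G[0,1]
R1: Y=0.002494+0.000j on G[0,2]
C2: Y=0.000+0.0007150j on G[0,3]
R2: Y=0.0005952+0.000j on G[2,0]
R3: Y=0.0002941+0.000j on G[0,3]
R4: Y=0.3636+0.000j on G[0,3]
L1: Y=0.000-0.05823j on G[3,1]
L2: Y=0.000-1.230j on G[1,3]
I1: z[2]−=0.234, z[0]+=0.234
R5: Y=0.003185+0.000j on G[3,1]
C3: Y=0.000+0.004318j on G[3,0]
R6: Y=0.5495+0.000j on G[0,3]
R7: Y=0.04219+0.000j on G[0,2]
L3: Y=0.000-0.005225j on G[0,1]
R8: Y=0.002653+0.000j on G[0,1]
I2: z[0]−=0.00357, z[2]+=0.00357
solve → V1=0.000+0.000j, V2=-5.089+0.000j, V3=0.000+0.000j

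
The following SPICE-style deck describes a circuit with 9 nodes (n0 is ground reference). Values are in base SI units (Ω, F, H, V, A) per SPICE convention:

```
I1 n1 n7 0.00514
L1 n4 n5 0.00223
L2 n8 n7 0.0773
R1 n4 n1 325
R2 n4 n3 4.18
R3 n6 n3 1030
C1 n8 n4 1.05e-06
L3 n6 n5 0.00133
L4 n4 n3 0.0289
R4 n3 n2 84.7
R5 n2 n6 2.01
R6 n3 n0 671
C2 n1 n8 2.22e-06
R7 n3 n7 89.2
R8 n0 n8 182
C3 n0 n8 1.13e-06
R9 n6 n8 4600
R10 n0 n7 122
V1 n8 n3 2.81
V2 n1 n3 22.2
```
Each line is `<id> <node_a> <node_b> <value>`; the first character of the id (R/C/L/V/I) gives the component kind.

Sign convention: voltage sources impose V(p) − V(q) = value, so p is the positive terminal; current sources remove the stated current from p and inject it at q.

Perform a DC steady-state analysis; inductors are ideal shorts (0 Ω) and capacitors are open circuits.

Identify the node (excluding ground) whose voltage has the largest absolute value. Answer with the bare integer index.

1

Element admittances at DC:
  I1: injects 0.00514 A into n7 (from n1)
  L1: short n4↔n5 (DC inductor)
  L2: short n8↔n7 (DC inductor)
  Y(R1) = 0.003077 S between n4,n1
  Y(R2) = 0.2392 S between n4,n3
  Y(R3) = 0.0009709 S between n6,n3
  Y(C1) = 0.000 S between n8,n4
  L3: short n6↔n5 (DC inductor)
  L4: short n4↔n3 (DC inductor)
  Y(R4) = 0.01181 S between n3,n2
  Y(R5) = 0.4975 S between n2,n6
  Y(R6) = 0.001490 S between n3,n0
  Y(C2) = 0.000 S between n1,n8
  Y(R7) = 0.01121 S between n3,n7
  Y(R8) = 0.005495 S between n0,n8
  Y(C3) = 0.000 S between n0,n8
  Y(R9) = 0.0002174 S between n6,n8
  Y(R10) = 0.008197 S between n0,n7
  V1: constraint V(n8)−V(n3) = 2.81
  V2: constraint V(n1)−V(n3) = 22.2
Assemble and solve the 14×14 MNA system:
  V(n1)=19.67  V(n2)=-2.534  V(n3)=-2.534  V(n4)=-2.534  V(n5)=-2.534  V(n6)=-2.534  V(n7)=0.2758  V(n8)=0.2758
  i(L1)=-0.0006109  i(L2)=0.02862  i(L3)=0.0006109  i(L4)=0.06892  i(V1)=-0.03075  i(V2)=-0.07345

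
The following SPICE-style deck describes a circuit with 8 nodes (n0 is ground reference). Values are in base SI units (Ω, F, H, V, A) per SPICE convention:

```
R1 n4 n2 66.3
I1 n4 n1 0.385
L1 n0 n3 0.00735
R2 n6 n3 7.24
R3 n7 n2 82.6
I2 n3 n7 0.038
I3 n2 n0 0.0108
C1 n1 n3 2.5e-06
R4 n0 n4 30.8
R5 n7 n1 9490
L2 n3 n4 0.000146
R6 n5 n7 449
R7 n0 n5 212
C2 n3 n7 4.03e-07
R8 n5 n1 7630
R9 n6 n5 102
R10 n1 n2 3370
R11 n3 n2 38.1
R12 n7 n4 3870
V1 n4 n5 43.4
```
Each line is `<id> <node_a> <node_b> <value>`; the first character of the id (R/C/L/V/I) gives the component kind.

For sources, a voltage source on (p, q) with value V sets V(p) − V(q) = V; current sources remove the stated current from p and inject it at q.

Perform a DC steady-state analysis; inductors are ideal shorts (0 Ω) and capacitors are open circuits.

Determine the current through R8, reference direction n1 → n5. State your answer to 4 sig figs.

0.09942 A

MNA unknowns: 7 node voltages V₁..V_7 plus 3 source currents (L1, L2, V1)
R1: Y=0.01508 on G[4,2]
I1: z[4]−=0.385, z[1]+=0.385
L1: row V0−V3=0, i_L1 at 0,3
R2: Y=0.1381 on G[6,3]
R3: Y=0.01211 on G[7,2]
I2: z[3]−=0.038, z[7]+=0.038
I3: z[2]−=0.0108, z[0]+=0.0108
C1: Y=0.000 on G[1,3]
R4: Y=0.03247 on G[0,4]
R5: Y=0.0001054 on G[7,1]
L2: row V3−V4=0, i_L2 at 3,4
R6: Y=0.002227 on G[5,7]
R7: Y=0.004717 on G[0,5]
C2: Y=0.000 on G[3,7]
R8: Y=0.0001311 on G[5,1]
R9: Y=0.009804 on G[6,5]
R10: Y=0.0002967 on G[1,2]
R11: Y=0.02625 on G[3,2]
R12: Y=0.0002584 on G[7,4]
V1: row V4−V5=43.4, i_V1 at 4,5
solve → V1=715.2, V2=4.917, V3=0.000, V4=0.000, V5=-43.40, V6=-2.876, V7=5.187
aux → i_L1=-0.1939, i_L2=-0.5001, i_V1=-0.8096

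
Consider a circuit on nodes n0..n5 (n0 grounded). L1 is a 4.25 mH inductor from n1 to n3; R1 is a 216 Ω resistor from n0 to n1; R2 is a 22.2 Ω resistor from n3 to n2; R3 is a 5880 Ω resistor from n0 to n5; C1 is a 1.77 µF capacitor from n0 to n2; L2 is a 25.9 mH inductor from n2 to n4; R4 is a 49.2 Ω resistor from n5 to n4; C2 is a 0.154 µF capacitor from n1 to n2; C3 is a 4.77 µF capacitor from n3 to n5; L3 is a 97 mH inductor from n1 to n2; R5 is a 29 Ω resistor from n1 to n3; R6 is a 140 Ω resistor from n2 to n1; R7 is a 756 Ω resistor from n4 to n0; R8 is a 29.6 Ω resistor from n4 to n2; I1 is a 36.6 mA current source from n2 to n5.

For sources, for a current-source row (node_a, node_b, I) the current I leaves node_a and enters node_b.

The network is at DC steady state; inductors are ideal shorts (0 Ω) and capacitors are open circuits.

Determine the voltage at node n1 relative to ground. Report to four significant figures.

Element admittances at DC:
  L1: short n1↔n3 (DC inductor)
  Y(R1) = 0.004630 S between n0,n1
  Y(R2) = 0.04505 S between n3,n2
  Y(R3) = 0.0001701 S between n0,n5
  Y(C1) = 0.000 S between n0,n2
  L2: short n2↔n4 (DC inductor)
  Y(R4) = 0.02033 S between n5,n4
  Y(C2) = 0.000 S between n1,n2
  Y(C3) = 0.000 S between n3,n5
  L3: short n1↔n2 (DC inductor)
  Y(R5) = 0.03448 S between n1,n3
  Y(R6) = 0.007143 S between n2,n1
  Y(R7) = 0.001323 S between n4,n0
  Y(R8) = 0.03378 S between n4,n2
  I1: injects 0.0366 A into n5 (from n2)
Assemble and solve the 8×8 MNA system:
  V(n1)=-0.04962  V(n2)=-0.04962  V(n3)=-0.04962  V(n4)=-0.04962  V(n5)=1.737
  i(L1)=0.000  i(L2)=-0.03637  i(L3)=0.0002297

-0.04962 V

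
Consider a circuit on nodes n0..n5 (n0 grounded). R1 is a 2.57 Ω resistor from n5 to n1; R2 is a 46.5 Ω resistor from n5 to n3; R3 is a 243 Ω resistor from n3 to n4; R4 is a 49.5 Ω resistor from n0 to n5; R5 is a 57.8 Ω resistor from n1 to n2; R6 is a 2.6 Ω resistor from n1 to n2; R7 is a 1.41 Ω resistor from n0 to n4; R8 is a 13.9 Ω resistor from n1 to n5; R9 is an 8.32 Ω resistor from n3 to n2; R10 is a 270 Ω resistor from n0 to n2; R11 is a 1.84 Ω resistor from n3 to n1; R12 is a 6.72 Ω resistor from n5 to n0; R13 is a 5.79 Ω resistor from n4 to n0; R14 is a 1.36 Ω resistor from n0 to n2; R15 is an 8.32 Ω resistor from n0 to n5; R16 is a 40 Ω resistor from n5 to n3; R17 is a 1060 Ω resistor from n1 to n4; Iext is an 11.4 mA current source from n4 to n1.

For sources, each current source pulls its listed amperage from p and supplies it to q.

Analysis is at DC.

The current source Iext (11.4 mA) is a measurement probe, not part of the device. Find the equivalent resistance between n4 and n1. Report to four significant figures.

R_eq = 3.176 Ω

MNA unknowns: 5 node voltages V₁..V_5
R1: Y=0.3891 on G[5,1]
R2: Y=0.02151 on G[5,3]
R3: Y=0.004115 on G[3,4]
R4: Y=0.02020 on G[0,5]
R5: Y=0.01730 on G[1,2]
R6: Y=0.3846 on G[1,2]
R7: Y=0.7092 on G[0,4]
R8: Y=0.07194 on G[1,5]
R9: Y=0.1202 on G[3,2]
R10: Y=0.003704 on G[0,2]
R11: Y=0.5435 on G[3,1]
R12: Y=0.1488 on G[5,0]
R13: Y=0.1727 on G[4,0]
R14: Y=0.7353 on G[0,2]
R15: Y=0.1202 on G[0,5]
R16: Y=0.02500 on G[5,3]
R17: Y=0.0009434 on G[1,4]
Iext: z[4]−=0.0114, z[1]+=0.0114
solve → V1=0.02347, V2=0.009417, V3=0.02033, V4=-0.01273, V5=0.01477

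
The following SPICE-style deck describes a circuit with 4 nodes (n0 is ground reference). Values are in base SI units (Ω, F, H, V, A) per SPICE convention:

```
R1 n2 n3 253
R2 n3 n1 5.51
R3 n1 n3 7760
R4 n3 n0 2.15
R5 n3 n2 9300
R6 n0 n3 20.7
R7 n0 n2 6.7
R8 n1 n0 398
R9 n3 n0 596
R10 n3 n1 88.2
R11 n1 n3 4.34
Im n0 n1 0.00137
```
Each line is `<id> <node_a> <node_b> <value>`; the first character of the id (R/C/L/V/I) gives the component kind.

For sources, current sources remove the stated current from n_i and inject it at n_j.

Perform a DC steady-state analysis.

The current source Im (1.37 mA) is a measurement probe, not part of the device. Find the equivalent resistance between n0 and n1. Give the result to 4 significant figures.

R_eq = 4.243 Ω

MNA unknowns: 3 node voltages V₁..V_3
R1: Y=0.003953 on G[2,3]
R2: Y=0.1815 on G[3,1]
R3: Y=0.0001289 on G[1,3]
R4: Y=0.4651 on G[3,0]
R5: Y=0.0001075 on G[3,2]
R6: Y=0.04831 on G[0,3]
R7: Y=0.1493 on G[0,2]
R8: Y=0.002513 on G[1,0]
R9: Y=0.001678 on G[3,0]
R10: Y=0.01134 on G[3,1]
R11: Y=0.2304 on G[1,3]
Im: z[0]−=0.00137, z[1]+=0.00137
solve → V1=0.005813, V2=6.915e-05, V3=0.002611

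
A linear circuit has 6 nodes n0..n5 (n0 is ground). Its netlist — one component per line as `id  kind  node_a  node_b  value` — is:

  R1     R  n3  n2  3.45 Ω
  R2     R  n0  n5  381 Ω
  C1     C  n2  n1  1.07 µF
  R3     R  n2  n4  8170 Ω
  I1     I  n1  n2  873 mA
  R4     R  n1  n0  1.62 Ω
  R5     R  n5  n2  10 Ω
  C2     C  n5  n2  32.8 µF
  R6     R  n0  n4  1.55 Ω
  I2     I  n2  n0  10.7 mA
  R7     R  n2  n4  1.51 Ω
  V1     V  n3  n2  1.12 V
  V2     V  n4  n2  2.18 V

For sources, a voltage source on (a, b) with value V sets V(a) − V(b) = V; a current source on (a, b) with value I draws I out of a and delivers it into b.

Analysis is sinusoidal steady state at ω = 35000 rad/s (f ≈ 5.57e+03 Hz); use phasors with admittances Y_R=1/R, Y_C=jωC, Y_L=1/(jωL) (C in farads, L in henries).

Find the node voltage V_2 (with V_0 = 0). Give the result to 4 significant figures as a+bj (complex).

Element admittances at ω=35000 rad/s:
  Y(R1) = 0.2899+0.000j S between n3,n2
  Y(R2) = 0.002625+0.000j S between n0,n5
  Y(C1) = 0.000+0.03745j S between n2,n1
  Y(R3) = 0.0001224+0.000j S between n2,n4
  I1: injects 0.873 A into n2 (from n1)
  Y(R4) = 0.6173+0.000j S between n1,n0
  Y(R5) = 0.1000+0.000j S between n5,n2
  Y(C2) = 0.000+1.148j S between n5,n2
  Y(R6) = 0.6452+0.000j S between n0,n4
  I2: injects 0.0107 A into n0 (from n2)
  Y(R7) = 0.6623+0.000j S between n2,n4
  V1: constraint V(n3)−V(n2) = 1.12
  V2: constraint V(n4)−V(n2) = 2.18
Assemble and solve the 7×7 MNA system:
  V(n1)=-1.410+0.03436j  V(n2)=-0.8439-0.03273j  V(n3)=0.2761-0.03273j  V(n4)=1.336-0.03273j  V(n5)=-0.8437-0.03464j
  i(V1)=-0.3246+0.000j  i(V2)=-2.306+0.02112j

-0.8439-0.03273j V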